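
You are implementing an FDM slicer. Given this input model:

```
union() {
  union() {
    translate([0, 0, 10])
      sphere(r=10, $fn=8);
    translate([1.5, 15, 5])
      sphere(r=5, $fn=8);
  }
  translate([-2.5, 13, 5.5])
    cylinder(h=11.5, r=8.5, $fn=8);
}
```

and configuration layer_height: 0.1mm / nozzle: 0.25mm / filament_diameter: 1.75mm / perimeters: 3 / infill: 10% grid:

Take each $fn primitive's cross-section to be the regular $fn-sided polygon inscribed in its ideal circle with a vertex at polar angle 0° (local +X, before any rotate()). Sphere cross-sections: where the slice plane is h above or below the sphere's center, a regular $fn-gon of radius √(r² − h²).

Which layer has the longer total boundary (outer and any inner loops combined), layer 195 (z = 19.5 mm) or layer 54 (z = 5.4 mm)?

Layer 195 (z = 19.5): the sphere: section is a regular 8-gon, circumradius = √(r²−h²) = √(10²−9.5²) = 3.122 (perimeter = 2·8·3.122·sin(180°/8) = 19.12 mm); the sphere at (1.5, 15) does not reach this height (|z−center|=14.500 > r=5); Combining (union): only the r=10 sphere is present, so the union is just that shape — boundary = 19.12 mm; the cylinder at (-2.5, 13) does not reach this height (z outside [5.5, 17]); Taking the union: only the result so far is present, so the union is just that shape — boundary = 19.12 mm. So its perimeter = 19.12 mm. Layer 54 (z = 5.4): the r=10 sphere slices to a regular 8-gon of circumradius 8.879 (√(r²−h²) with h=4.6 from center) (perimeter = 2·8·8.879·sin(180°/8) = 54.37 mm); the r=5 sphere at (1.5, 15) contributes a regular 8-gon of circumradius √(5²−0.4²) = 4.984 (perimeter = 2·8·4.984·sin(180°/8) = 30.52 mm); Combining (union): the 2 present regions are separate (no shared area or edge), so areas and boundary lengths simply add and each stays a separate island — boundary = 84.88 mm; the cylinder at (-2.5, 13) does not reach this height (z outside [5.5, 17]); Combining (union): only the result so far is present, so the union is just that shape — boundary = 84.88 mm. So its perimeter = 84.88 mm. Layer 54 is larger (84.88 vs 19.12 mm).

layer 54 (z = 5.4 mm)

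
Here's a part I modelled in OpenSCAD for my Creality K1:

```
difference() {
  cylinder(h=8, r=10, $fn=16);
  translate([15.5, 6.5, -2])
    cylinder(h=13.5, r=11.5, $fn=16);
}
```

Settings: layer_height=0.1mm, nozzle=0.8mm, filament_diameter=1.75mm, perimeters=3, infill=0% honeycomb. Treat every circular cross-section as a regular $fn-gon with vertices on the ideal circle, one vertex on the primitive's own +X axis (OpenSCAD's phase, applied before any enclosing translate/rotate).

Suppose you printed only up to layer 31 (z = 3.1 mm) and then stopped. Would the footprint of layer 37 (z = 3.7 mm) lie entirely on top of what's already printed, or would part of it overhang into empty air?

Compare the two slices. At z = 3.1: the r=10 cylinder contributes a regular 16-gon of circumradius 10 (area = (16/2)·10.000²·sin(360°/16) = 306.15 mm²); the cylinder at (15.5, 6.5): section is a regular 16-gon, circumradius r=11.5 (area = (16/2)·11.500²·sin(360°/16) = 404.88 mm²); Taking the first minus the rest: starting from the r=10 cylinder (306.15 mm²), the r=11.5 cylinder at (15.5, 6.5) partially overlaps it — only the 38.78 mm² overlap (of its 404.88 mm²) is removed, clipping the outline — area = 267.36 mm². At z = 3.7: the r=10 cylinder contributes a regular 16-gon of circumradius 10 (area = (16/2)·10.000²·sin(360°/16) = 306.15 mm²); the r=11.5 cylinder at (15.5, 6.5) gives a regular 16-gon of circumradius 11.5 (constant along its height) (area = (16/2)·11.500²·sin(360°/16) = 404.88 mm²); Taking the first minus the rest: starting from the r=10 cylinder (306.15 mm²), the r=11.5 cylinder at (15.5, 6.5) partially overlaps it — only the 38.78 mm² overlap (of its 404.88 mm²) is removed, clipping the outline — area = 267.36 mm². Checking containment: the cross-section at z = 3.7 is a subset of the cross-section at z = 3.1.

entirely on top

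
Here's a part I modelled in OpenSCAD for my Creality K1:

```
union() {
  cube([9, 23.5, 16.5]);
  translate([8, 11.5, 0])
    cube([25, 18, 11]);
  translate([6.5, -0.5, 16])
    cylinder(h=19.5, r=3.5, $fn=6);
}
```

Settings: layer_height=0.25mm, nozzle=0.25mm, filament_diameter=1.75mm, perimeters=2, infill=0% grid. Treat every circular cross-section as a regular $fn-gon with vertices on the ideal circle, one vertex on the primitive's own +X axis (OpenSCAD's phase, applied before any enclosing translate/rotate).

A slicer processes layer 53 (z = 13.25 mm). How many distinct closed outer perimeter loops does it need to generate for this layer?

1

At z = 13.25 mm: the cube (footprint 9×23.5) is included at this height; the cube at (8, 11.5) is not intersected at this z (z outside [0, 11]); the cylinder at (6.5, -0.5) does not reach this height (z outside [16, 35.5]); Merging all regions: only the 9×23.5 cube is present, so the union is just that shape — 1 connected region. The result has 1 disconnected region.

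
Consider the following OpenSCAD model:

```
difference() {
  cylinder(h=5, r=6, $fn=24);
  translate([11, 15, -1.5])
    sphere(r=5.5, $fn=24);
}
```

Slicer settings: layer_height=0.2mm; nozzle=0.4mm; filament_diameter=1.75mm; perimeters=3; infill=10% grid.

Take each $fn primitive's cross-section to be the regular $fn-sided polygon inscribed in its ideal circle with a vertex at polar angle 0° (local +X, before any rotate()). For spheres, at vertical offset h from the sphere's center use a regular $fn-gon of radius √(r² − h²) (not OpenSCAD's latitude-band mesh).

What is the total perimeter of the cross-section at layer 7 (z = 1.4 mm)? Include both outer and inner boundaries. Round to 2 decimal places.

At z = 1.4 mm: the r=6 cylinder contributes a regular 24-gon of circumradius 6 (perimeter = 2·24·6.000·sin(180°/24) = 37.59 mm); the r=5.5 sphere at (11, 15) slices to a regular 24-gon of circumradius 4.673 (√(r²−h²) with h=2.9 from center) (perimeter = 2·24·4.673·sin(180°/24) = 29.28 mm); After the difference (first − rest): starting from the r=6 cylinder, the r=5.5 sphere at (11, 15) misses the remaining region (no effect) — boundary = 37.59 mm. Overall, the cross-section is a single solid region. Total boundary length (outer) = 37.59 mm.

37.59 mm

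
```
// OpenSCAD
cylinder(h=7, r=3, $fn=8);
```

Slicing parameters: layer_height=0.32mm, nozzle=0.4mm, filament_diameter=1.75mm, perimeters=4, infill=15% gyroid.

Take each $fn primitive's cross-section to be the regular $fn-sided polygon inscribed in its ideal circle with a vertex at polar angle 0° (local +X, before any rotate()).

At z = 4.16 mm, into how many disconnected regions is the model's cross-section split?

1

At z = 4.16 mm: the r=3 cylinder contributes a regular 8-gon of circumradius 3. The result has 1 disconnected region.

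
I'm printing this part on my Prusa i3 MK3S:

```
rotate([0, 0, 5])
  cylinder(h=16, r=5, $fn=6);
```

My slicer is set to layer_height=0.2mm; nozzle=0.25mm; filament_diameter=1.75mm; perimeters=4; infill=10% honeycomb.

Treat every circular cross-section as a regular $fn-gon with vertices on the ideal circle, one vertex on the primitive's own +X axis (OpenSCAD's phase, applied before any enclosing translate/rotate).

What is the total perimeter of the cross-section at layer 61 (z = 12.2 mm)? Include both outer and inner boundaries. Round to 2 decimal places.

At z = 12.2 mm: the r=5 cylinder gives a regular 6-gon of circumradius 5 (constant along its height) (perimeter = 2·6·5.000·sin(180°/6) = 30.00 mm); (whole slice rotated 5° about Z — lengths, areas and connectivity unchanged). Overall, the cross-section is a single solid region. Total boundary length (outer) = 30.00 mm.

30.00 mm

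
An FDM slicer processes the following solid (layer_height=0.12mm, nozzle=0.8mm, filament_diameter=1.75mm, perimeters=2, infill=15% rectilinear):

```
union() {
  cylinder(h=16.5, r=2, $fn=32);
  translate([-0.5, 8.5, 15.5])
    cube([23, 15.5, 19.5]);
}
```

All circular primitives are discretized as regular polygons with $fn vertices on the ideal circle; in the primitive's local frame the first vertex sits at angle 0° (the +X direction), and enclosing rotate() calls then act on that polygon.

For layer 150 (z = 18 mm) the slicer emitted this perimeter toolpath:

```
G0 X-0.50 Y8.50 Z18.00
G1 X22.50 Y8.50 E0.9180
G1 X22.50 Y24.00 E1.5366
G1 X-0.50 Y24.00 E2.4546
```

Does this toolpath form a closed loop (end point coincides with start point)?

Start point (G0): (-0.50, 8.50). End point (last G1): the path does not return to the start — open.

no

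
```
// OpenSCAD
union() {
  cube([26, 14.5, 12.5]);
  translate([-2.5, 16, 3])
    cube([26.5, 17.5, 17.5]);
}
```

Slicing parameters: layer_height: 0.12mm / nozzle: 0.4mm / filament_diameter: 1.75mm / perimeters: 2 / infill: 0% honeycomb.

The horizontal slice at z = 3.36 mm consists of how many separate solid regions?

At z = 3.36 mm: the cube is present — its section is the full 26×14.5 rectangle; the cube at (-2.5, 16) (footprint 26.5×17.5) is included at this height; Taking the union: the 2 present regions are separate (no shared area or edge), so areas and boundary lengths simply add and each stays a separate island — 2 connected regions. The result has 2 disconnected regions.

2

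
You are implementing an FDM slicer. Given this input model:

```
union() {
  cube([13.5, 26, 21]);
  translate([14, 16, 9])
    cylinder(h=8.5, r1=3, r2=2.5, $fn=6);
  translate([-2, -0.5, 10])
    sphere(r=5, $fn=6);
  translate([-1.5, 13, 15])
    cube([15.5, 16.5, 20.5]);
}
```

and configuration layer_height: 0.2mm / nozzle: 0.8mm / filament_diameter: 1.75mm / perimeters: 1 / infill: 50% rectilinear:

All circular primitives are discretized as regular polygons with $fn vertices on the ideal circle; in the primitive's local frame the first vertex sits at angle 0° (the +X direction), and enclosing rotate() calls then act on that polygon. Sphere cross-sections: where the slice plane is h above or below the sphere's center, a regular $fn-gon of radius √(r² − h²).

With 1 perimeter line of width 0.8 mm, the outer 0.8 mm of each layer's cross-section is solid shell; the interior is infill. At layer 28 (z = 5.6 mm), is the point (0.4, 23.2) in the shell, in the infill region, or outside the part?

At z = 5.6 mm: the cube is present — its section is the full 13.5×26 rectangle; the cone at (14, 16) does not reach this height (z outside [9, 17.5]); the r=5 sphere at (-2, -0.5) contributes a regular 6-gon of circumradius √(5²−4.4²) = 2.375; the cube at (-1.5, 13) is not intersected at this z (z outside [15, 35.5]); Merging all regions: the regions partially overlap (shared area 0.01 mm²), so overlapping operands fuse into one piece — 1 connected region. Overall, the cross-section is a single solid region. The nearest boundary edge runs (0.00, 0.15)→(0.00, 26.00); distance from the point to it = 0.40 mm. The point is inside the cross-section, 0.40 mm from the nearest boundary — within the 0.8 mm shell band (1 × 0.8).

shell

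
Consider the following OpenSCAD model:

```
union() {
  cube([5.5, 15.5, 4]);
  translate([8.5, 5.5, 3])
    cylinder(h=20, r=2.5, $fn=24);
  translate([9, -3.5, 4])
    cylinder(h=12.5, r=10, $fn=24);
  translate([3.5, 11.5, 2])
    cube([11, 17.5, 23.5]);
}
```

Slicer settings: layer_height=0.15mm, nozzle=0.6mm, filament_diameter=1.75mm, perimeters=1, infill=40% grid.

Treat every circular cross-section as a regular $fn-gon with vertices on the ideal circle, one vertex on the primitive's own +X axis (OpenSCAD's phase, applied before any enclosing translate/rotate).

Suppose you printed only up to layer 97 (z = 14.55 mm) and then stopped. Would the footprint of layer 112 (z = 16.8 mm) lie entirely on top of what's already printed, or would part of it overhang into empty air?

Compare the two slices. At z = 14.55: the cube is absent (z outside [0, 4]); the r=2.5 cylinder at (8.5, 5.5) contributes a regular 24-gon of circumradius 2.5 (area = (24/2)·2.500²·sin(360°/24) = 19.41 mm²); the r=10 cylinder at (9, -3.5) gives a regular 24-gon of circumradius 10 (constant along its height) (area = (24/2)·10.000²·sin(360°/24) = 310.58 mm²); the cube at (3.5, 11.5) is present — its section is the full 11×17.5 rectangle (area 192.50 mm²); Taking the union: the regions partially overlap — summed areas 522.49 mm² minus the doubly-counted overlap 13.77 mm² gives 508.72 mm² — area = 508.72 mm². At z = 16.8: the cube is absent (z outside [0, 4]); the r=2.5 cylinder at (8.5, 5.5) gives a regular 24-gon of circumradius 2.5 (constant along its height) (area = (24/2)·2.500²·sin(360°/24) = 19.41 mm²); the cylinder at (9, -3.5) is absent (z outside [4, 16.5]); the 11×17.5 cube at (3.5, 11.5) contributes its full rectangle (area 192.50 mm²); Merging all regions: the 2 present regions are separate (no shared area or edge), so areas and boundary lengths simply add and each stays a separate island — area = 211.91 mm². Checking containment: the cross-section at z = 16.8 is a subset of the cross-section at z = 14.55.

entirely on top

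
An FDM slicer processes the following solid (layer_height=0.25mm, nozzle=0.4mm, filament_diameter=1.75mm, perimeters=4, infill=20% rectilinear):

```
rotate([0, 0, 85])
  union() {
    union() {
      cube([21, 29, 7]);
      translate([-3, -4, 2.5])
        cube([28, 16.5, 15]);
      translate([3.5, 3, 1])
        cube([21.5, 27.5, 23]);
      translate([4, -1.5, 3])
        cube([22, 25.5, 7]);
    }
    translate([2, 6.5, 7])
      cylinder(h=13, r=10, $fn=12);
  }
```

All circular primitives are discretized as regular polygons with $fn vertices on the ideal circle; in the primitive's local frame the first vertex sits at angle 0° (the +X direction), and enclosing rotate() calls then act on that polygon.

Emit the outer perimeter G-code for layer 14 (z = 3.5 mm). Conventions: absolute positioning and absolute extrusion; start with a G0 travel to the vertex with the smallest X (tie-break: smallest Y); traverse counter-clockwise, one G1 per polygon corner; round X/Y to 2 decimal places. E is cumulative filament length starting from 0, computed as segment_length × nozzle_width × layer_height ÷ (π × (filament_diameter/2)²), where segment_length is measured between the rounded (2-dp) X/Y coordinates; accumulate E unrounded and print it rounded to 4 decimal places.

At z = 3.5 mm: the cube is present — its section is the full 21×29 rectangle; the cube at (-3, -4) (footprint 28×16.5) is included at this height; the cube at (3.5, 3) (footprint 21.5×27.5) is included at this height; the cube at (4, -1.5) is present — its section is the full 22×25.5 rectangle; Taking the union: the regions partially overlap (shared area 1291.00 mm²), so overlapping operands fuse into one piece — 1 connected region; the cylinder at (2, 6.5) does not reach this height (z outside [7, 20]); Combining (union): only the result so far is present, so the union is just that shape — 1 connected region; (rotated 85° about Z; rotation is an isometry so areas/perimeters/island counts are preserved). The outline is a single polygon with 12 vertices. Extrusion per mm of travel: 0.4 × 0.25 / (π × 0.875²) = 0.041575. Accumulating E over each segment gives final E = 5.2802.

G0 X-30.08 Y6.14 Z3.50
G1 X-28.58 Y6.01 E0.0626
G1 X-28.89 Y2.53 E0.2079
G1 X-12.45 Y1.09 E0.8940
G1 X-12.71 Y-1.90 E1.0187
G1 X3.72 Y-3.34 E1.7044
G1 X6.16 Y24.56 E2.8688
G1 X3.67 Y24.77 E2.9727
G1 X3.76 Y25.77 E3.0144
G1 X-21.64 Y27.99 E4.0745
G1 X-21.73 Y27.00 E4.1158
G1 X-28.21 Y27.56 E4.3862
G1 X-30.08 Y6.14 E5.2802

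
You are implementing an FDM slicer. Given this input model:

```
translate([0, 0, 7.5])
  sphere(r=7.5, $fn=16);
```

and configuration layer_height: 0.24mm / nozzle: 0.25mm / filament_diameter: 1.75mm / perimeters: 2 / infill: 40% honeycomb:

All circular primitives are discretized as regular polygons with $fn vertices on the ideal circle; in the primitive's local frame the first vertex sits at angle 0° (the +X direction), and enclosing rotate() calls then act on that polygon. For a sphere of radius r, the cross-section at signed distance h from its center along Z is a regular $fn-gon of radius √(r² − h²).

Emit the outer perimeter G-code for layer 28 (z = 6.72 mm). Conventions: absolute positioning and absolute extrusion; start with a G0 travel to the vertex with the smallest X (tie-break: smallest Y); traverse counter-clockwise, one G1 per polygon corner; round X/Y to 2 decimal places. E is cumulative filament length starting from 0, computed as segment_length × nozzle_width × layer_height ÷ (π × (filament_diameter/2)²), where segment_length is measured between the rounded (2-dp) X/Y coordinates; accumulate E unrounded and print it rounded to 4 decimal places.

G0 X-7.46 Y0.00 Z6.72
G1 X-6.89 Y-2.85 E0.0725
G1 X-5.27 Y-5.27 E0.1451
G1 X-2.85 Y-6.89 E0.2178
G1 X0.00 Y-7.46 E0.2903
G1 X2.85 Y-6.89 E0.3628
G1 X5.27 Y-5.27 E0.4354
G1 X6.89 Y-2.85 E0.5081
G1 X7.46 Y0.00 E0.5806
G1 X6.89 Y2.85 E0.6531
G1 X5.27 Y5.27 E0.7257
G1 X2.85 Y6.89 E0.7984
G1 X0.00 Y7.46 E0.8709
G1 X-2.85 Y6.89 E0.9434
G1 X-5.27 Y5.27 E1.0160
G1 X-6.89 Y2.85 E1.0887
G1 X-7.46 Y0.00 E1.1612

At z = 6.72 mm: the r=7.5 sphere slices to a regular 16-gon of circumradius 7.459 (√(r²−h²) with h=0.78 from center). The outline is a single polygon with 16 vertices. Extrusion per mm of travel: 0.25 × 0.24 / (π × 0.875²) = 0.024945. Accumulating E over each segment gives final E = 1.1612.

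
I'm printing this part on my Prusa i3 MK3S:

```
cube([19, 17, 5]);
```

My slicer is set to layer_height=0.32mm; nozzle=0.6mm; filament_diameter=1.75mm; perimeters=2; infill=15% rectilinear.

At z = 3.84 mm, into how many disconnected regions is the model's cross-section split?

1

At z = 3.84 mm: the cube (footprint 19×17) is included at this height. The result has 1 disconnected region.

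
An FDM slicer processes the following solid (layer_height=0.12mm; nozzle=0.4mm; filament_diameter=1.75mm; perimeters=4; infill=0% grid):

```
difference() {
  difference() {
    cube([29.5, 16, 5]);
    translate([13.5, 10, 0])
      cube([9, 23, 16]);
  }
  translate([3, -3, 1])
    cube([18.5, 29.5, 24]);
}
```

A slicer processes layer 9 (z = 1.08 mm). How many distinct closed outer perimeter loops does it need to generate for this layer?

2

At z = 1.08 mm: the 29.5×16 cube contributes its full rectangle; the 9×23 cube at (13.5, 10) contributes its full rectangle; After the difference (first − rest): starting from the 29.5×16 cube, the 9×23 cube at (13.5, 10) partially overlaps it — only the 54.00 mm² overlap (of its 207.00 mm²) is removed, clipping the outline — 1 connected region; the cube at (3, -3) is present — its section is the full 18.5×29.5 rectangle; Subtracting the remaining from the first: starting from the result so far, the 18.5×29.5 cube at (3, -3) partially overlaps it — only the 248.00 mm² overlap (of its 545.75 mm²) is removed, clipping the outline — 2 connected regions. The result has 2 disconnected regions.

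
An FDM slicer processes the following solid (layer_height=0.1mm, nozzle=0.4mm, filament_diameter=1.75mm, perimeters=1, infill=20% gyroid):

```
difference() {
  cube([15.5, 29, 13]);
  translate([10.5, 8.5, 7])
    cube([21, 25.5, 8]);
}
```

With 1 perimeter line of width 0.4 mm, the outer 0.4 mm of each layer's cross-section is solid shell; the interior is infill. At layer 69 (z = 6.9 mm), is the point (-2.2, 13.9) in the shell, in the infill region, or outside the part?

outside

At z = 6.9 mm: the cube is present — its section is the full 15.5×29 rectangle; the cube at (10.5, 8.5) is absent (z outside [7, 15]); After the difference (first − rest): none of the subtracted shapes is present at this height, so the 15.5×29 cube is unchanged — 1 connected region. Overall, the cross-section is a single solid region. The nearest boundary edge runs (0.00, 29.00)→(0.00, 0.00); distance from the point to it = 2.20 mm. The point is not inside any of the regions above, so it lies outside the cross-section (2.20 mm from the nearest boundary).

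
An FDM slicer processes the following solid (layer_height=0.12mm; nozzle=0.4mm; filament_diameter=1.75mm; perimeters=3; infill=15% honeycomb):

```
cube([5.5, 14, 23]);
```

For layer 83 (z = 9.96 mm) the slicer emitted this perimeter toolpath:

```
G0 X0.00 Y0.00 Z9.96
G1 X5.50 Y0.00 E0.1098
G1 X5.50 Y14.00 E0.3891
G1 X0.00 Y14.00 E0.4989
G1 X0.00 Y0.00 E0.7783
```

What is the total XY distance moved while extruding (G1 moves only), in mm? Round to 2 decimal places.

39.00 mm

Sum the Euclidean lengths of each G1 segment: total = 39.00 mm.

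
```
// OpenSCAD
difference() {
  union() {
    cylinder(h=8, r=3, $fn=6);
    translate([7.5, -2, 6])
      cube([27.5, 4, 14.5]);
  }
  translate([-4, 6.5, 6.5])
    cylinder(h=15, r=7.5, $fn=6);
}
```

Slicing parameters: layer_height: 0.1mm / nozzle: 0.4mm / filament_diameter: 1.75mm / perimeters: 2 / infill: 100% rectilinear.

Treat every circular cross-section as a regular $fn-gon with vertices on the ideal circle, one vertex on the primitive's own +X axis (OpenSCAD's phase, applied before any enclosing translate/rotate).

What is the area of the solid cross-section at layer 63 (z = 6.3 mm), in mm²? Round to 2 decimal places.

133.38 mm²

At z = 6.3 mm: the cylinder: section is a regular 6-gon, circumradius r=3 (area = (6/2)·3.000²·sin(360°/6) = 23.38 mm²); the 27.5×4 cube at (7.5, -2) contributes its full rectangle (area 110.00 mm²); Combining (union): the 2 present regions are separate (no shared area or edge), so areas and boundary lengths simply add and each stays a separate island — area = 133.38 mm²; the cylinder at (-4, 6.5) is absent (z outside [6.5, 21.5]); After the difference (first − rest): none of the subtracted shapes is present at this height, so that combined region is unchanged — area = 133.38 mm². Overall, the cross-section has 2 separate islands. Net area = 133.38 mm².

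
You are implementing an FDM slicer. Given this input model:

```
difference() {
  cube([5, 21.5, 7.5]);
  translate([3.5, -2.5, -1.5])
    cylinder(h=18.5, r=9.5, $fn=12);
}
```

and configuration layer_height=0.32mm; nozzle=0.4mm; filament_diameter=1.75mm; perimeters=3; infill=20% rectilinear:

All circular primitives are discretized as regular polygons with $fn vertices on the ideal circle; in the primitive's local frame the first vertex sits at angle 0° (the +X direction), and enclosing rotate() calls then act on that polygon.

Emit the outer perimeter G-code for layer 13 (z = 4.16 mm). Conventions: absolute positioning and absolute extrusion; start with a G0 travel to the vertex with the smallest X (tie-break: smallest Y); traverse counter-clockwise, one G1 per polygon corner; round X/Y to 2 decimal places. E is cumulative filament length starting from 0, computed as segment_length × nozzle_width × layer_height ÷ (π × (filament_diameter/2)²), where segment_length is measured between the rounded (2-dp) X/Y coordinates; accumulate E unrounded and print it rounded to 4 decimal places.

At z = 4.16 mm: the 5×21.5 cube contributes its full rectangle; the r=9.5 cylinder at (3.5, -2.5) gives a regular 12-gon of circumradius 9.5 (constant along its height); Subtracting the remaining from the first: starting from the 5×21.5 cube, the r=9.5 cylinder at (3.5, -2.5) partially overlaps it — only the 33.06 mm² overlap (of its 270.75 mm²) is removed, clipping the outline — 1 connected region. The outline is a single polygon with 5 vertices. Extrusion per mm of travel: 0.4 × 0.32 / (π × 0.875²) = 0.053216. Accumulating E over each segment gives final E = 2.1561.

G0 X0.00 Y6.06 Z4.16
G1 X3.50 Y7.00 E0.1929
G1 X5.00 Y6.60 E0.2755
G1 X5.00 Y21.50 E1.0684
G1 X0.00 Y21.50 E1.3345
G1 X0.00 Y6.06 E2.1561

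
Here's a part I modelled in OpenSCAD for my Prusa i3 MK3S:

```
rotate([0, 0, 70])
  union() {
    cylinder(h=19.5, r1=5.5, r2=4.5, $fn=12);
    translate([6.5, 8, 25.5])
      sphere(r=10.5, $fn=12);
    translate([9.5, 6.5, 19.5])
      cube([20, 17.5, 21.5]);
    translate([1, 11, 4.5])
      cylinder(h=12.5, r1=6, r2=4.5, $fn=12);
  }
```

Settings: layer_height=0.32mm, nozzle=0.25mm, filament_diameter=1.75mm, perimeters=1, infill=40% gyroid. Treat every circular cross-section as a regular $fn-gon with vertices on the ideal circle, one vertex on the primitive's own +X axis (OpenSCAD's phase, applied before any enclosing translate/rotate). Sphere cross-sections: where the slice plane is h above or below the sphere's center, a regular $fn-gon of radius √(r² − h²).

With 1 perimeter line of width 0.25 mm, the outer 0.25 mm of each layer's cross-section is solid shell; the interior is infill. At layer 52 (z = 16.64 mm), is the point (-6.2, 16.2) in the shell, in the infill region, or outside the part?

At z = 16.64 mm: the cone (r1=5.5→r2=4.5) has section circumradius 4.647 here — a regular 12-gon; the r=10.5 sphere at (6.5, 8) slices to a regular 12-gon of circumradius 5.635 (√(r²−h²) with h=8.86 from center); the cube at (9.5, 6.5) does not reach this height (z outside [19.5, 41]); the cone at (1, 11) (r1=6→r2=4.5) has section circumradius 4.543 here — a regular 12-gon; Taking the union: the regions partially overlap (shared area 19.59 mm²), so overlapping operands fuse into one piece — 2 connected regions; (whole slice rotated 70° about Z — lengths, areas and connectivity unchanged). Overall, the cross-section has 2 separate islands. Undo the 70° rotation: the query point maps to (13.102, 11.367) in the un-rotated model frame. The nearest boundary edge runs (11.38, 10.82)→(12.13, 8.00); distance from the point to it = 1.81 mm. The point is not inside any of the regions above, so it lies outside the cross-section (1.81 mm from the nearest boundary).

outside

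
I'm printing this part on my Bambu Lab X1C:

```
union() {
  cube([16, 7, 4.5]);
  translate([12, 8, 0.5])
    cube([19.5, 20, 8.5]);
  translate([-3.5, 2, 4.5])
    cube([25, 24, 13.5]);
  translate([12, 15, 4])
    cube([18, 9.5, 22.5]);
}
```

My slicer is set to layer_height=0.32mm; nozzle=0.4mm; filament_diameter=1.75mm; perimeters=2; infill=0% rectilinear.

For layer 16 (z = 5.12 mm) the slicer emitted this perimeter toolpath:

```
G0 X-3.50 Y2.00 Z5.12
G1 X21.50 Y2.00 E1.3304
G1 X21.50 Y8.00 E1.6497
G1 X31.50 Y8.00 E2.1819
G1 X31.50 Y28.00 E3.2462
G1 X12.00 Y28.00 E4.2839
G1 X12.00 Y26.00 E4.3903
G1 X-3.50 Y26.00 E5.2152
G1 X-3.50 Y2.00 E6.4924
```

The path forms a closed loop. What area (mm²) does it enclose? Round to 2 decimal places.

Apply the shoelace formula to the sequence of (X, Y) vertices; enclosed area = 819.00 mm².

819.00 mm²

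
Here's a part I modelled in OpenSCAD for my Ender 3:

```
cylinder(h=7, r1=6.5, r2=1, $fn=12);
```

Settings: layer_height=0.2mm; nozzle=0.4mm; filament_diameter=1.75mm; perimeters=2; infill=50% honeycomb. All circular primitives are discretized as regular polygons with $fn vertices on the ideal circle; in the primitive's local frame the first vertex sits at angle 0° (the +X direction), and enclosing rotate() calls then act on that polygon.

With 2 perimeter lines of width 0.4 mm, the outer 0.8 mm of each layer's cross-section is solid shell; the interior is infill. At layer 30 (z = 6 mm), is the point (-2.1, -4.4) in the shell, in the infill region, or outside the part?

outside

At z = 6 mm: the cone contributes a regular 12-gon of circumradius 1.786 (interpolated between r1=6.5 and r2=1 at t=0.857). Overall, the cross-section is a single solid region. The nearest boundary edge runs (-1.55, -0.89)→(-0.89, -1.55); distance from the point to it = 3.10 mm. The point is not inside any of the regions above, so it lies outside the cross-section (3.10 mm from the nearest boundary).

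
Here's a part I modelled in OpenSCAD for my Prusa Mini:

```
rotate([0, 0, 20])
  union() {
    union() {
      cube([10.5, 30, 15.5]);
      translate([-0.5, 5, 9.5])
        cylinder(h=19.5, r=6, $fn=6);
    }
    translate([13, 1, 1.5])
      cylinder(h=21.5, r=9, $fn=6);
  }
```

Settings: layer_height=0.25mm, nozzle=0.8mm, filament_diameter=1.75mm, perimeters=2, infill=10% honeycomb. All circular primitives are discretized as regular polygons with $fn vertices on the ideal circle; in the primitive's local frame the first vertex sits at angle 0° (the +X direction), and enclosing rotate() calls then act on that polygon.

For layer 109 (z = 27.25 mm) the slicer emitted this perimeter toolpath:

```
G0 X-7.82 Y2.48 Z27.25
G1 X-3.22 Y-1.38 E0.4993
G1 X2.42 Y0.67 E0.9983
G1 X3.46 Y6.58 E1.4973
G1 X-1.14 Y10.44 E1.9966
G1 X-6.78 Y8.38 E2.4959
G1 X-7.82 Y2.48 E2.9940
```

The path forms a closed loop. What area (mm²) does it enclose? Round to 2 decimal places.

93.57 mm²

Apply the shoelace formula to the sequence of (X, Y) vertices; enclosed area = 93.57 mm².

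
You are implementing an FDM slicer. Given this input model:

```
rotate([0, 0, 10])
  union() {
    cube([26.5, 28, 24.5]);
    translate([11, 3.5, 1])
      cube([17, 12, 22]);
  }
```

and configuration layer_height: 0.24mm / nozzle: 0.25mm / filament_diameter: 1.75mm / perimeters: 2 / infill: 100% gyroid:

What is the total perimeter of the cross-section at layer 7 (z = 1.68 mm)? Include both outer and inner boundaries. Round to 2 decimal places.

112.00 mm

At z = 1.68 mm: the cube is present — its section is the full 26.5×28 rectangle (perimeter 109.00 mm); the 17×12 cube at (11, 3.5) contributes its full rectangle (perimeter 58.00 mm); Combining (union): the regions partially overlap (shared area 186.00 mm²), so the edge portions inside another operand are dropped and the merged outline is re-measured after clipping — boundary = 112.00 mm; (rotated 10° about Z; rotation is an isometry so areas/perimeters/island counts are preserved). Overall, the cross-section is a single solid region. Total boundary length (outer) = 112.00 mm.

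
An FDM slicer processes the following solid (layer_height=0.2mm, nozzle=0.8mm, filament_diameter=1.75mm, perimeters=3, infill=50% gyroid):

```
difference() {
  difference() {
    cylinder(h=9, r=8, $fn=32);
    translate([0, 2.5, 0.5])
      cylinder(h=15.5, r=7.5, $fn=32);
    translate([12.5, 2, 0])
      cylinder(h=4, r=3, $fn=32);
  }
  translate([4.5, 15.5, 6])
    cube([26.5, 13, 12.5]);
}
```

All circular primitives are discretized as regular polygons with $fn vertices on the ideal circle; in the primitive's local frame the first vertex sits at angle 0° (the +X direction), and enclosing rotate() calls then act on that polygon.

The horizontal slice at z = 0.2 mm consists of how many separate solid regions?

1

At z = 0.2 mm: the r=8 cylinder contributes a regular 32-gon of circumradius 8; the cylinder at (0, 2.5) does not reach this height (z outside [0.5, 16]); the r=3 cylinder at (12.5, 2) gives a regular 32-gon of circumradius 3 (constant along its height); Subtracting the remaining from the first: starting from the r=8 cylinder, the r=3 cylinder at (12.5, 2) misses the remaining region (no effect) — 1 connected region; the cube at (4.5, 15.5) is not intersected at this z (z outside [6, 18.5]); After the difference (first − rest): none of the subtracted shapes is present at this height, so that combined region is unchanged — 1 connected region. The result has 1 disconnected region.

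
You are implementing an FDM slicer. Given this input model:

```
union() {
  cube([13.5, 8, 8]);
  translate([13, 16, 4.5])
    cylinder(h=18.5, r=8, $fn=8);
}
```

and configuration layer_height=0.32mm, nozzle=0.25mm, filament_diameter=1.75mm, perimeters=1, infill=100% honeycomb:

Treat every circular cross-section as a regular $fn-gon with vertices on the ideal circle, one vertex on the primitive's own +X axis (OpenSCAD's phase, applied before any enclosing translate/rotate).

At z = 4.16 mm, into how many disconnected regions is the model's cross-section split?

1

At z = 4.16 mm: the cube (footprint 13.5×8) is included at this height; the cylinder at (13, 16) is absent (z outside [4.5, 23]); Merging all regions: only the 13.5×8 cube is present, so the union is just that shape — 1 connected region. The result has 1 disconnected region.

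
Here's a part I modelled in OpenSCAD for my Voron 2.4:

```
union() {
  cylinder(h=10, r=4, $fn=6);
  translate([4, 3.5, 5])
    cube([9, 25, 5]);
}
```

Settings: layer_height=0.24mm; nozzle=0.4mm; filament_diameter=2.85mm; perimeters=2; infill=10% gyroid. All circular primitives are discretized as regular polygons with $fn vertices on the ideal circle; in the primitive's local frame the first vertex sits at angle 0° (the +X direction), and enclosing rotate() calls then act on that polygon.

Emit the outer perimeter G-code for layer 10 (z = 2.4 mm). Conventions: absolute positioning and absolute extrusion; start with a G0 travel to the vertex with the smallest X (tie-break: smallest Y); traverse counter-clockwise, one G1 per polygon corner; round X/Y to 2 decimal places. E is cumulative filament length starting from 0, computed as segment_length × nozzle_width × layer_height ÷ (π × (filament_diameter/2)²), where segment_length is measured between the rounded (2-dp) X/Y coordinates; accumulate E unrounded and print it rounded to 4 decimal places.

At z = 2.4 mm: the cylinder: section is a regular 6-gon, circumradius r=4; the cube at (4, 3.5) is absent (z outside [5, 10]); Merging all regions: only the r=4 cylinder is present, so the union is just that shape — 1 connected region. The outline is a single polygon with 6 vertices. Extrusion per mm of travel: 0.4 × 0.24 / (π × 1.425²) = 0.015048. Accumulating E over each segment gives final E = 0.3609.

G0 X-4.00 Y0.00 Z2.40
G1 X-2.00 Y-3.46 E0.0601
G1 X2.00 Y-3.46 E0.1203
G1 X4.00 Y0.00 E0.1805
G1 X2.00 Y3.46 E0.2406
G1 X-2.00 Y3.46 E0.3008
G1 X-4.00 Y0.00 E0.3609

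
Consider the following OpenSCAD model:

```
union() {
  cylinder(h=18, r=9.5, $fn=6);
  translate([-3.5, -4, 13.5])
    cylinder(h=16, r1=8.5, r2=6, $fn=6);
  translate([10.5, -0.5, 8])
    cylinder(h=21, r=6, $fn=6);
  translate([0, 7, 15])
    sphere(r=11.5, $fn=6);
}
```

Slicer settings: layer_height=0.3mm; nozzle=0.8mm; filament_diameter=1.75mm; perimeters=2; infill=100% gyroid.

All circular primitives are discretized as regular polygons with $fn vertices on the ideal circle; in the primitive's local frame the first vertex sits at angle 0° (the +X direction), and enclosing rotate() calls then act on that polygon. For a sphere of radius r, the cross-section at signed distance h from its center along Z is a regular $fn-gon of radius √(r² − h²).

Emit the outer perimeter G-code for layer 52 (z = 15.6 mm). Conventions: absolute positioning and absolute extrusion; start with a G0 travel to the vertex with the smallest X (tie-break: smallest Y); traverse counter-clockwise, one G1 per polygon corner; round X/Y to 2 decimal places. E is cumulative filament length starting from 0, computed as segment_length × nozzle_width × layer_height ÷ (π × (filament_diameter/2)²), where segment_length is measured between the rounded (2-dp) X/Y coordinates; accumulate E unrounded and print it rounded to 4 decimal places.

G0 X-11.67 Y-4.00 Z15.60
G1 X-7.59 Y-11.08 E0.8154
G1 X0.59 Y-11.08 E1.6316
G1 X2.23 Y-8.23 E1.9597
G1 X4.75 Y-8.23 E2.2111
G1 X6.86 Y-4.58 E2.6318
G1 X7.50 Y-5.70 E2.7605
G1 X13.50 Y-5.70 E3.3592
G1 X16.50 Y-0.50 E3.9582
G1 X13.50 Y4.70 E4.5572
G1 X10.15 Y4.70 E4.8915
G1 X11.48 Y7.00 E5.1566
G1 X5.74 Y16.95 E6.3027
G1 X-5.74 Y16.95 E7.4482
G1 X-11.48 Y7.00 E8.5944
G1 X-8.47 Y1.78 E9.1956
G1 X-9.50 Y0.00 E9.4008
G1 X-9.43 Y-0.12 E9.4147
G1 X-11.67 Y-4.00 E9.8617

At z = 15.6 mm: the r=9.5 cylinder gives a regular 6-gon of circumradius 9.5 (constant along its height); the cone at (-3.5, -4) contributes a regular 6-gon of circumradius 8.172 (interpolated between r1=8.5 and r2=6 at t=0.131); the r=6 cylinder at (10.5, -0.5) gives a regular 6-gon of circumradius 6 (constant along its height); the sphere at (0, 7): section is a regular 6-gon, circumradius = √(r²−h²) = √(11.5²−0.6²) = 11.484; Combining (union): the regions partially overlap (shared area 296.56 mm²), so overlapping operands fuse into one piece — 1 connected region. The outline is a single polygon with 18 vertices. Extrusion per mm of travel: 0.8 × 0.3 / (π × 0.875²) = 0.099780. Accumulating E over each segment gives final E = 9.8617.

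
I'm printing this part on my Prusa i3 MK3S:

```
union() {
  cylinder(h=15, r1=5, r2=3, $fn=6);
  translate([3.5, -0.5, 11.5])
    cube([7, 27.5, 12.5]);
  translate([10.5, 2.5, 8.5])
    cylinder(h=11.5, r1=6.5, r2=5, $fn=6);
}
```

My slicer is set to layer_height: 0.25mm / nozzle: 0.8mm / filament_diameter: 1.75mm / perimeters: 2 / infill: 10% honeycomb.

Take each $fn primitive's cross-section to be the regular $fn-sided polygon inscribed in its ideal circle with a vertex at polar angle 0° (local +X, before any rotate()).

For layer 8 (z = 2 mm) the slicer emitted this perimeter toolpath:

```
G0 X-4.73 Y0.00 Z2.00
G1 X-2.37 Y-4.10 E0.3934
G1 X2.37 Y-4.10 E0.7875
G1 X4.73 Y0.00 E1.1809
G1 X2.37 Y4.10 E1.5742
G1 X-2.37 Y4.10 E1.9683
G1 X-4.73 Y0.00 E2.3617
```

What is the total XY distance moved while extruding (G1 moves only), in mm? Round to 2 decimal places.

28.40 mm

Sum the Euclidean lengths of each G1 segment: total = 28.40 mm.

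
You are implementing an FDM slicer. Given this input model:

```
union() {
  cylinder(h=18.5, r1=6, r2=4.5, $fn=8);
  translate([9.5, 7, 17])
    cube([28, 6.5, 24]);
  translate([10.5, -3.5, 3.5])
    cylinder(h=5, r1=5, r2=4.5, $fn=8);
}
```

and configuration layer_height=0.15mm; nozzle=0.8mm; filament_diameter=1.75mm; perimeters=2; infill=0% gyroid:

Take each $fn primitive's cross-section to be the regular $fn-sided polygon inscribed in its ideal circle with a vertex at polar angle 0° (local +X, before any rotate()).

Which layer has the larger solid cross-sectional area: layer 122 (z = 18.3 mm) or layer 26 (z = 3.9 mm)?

layer 122 (z = 18.3 mm)

Layer 122 (z = 18.3): the cone (r1=6→r2=4.5) has section circumradius 4.516 here — a regular 8-gon (area = (8/2)·4.516²·sin(360°/8) = 57.69 mm²); the cube at (9.5, 7) (footprint 28×6.5) is included at this height (area 182.00 mm²); the cone at (10.5, -3.5) is not intersected at this z (z outside [3.5, 8.5]); Taking the union: the 2 present regions are separate (no shared area or edge), so areas and boundary lengths simply add and each stays a separate island — area = 239.69 mm². So its area = 239.69 mm². Layer 26 (z = 3.9): the cone contributes a regular 8-gon of circumradius 5.684 (interpolated between r1=6 and r2=4.5 at t=0.211) (area = (8/2)·5.684²·sin(360°/8) = 91.37 mm²); the cube at (9.5, 7) is absent (z outside [17, 41]); the cone at (10.5, -3.5) contributes a regular 8-gon of circumradius 4.960 (interpolated between r1=5 and r2=4.5 at t=0.080) (area = (8/2)·4.960²·sin(360°/8) = 69.58 mm²); Combining (union): the 2 present regions are separate (no shared area or edge), so areas and boundary lengths simply add and each stays a separate island — area = 160.96 mm². So its area = 160.96 mm². Layer 122 is larger (239.69 vs 160.96 mm²).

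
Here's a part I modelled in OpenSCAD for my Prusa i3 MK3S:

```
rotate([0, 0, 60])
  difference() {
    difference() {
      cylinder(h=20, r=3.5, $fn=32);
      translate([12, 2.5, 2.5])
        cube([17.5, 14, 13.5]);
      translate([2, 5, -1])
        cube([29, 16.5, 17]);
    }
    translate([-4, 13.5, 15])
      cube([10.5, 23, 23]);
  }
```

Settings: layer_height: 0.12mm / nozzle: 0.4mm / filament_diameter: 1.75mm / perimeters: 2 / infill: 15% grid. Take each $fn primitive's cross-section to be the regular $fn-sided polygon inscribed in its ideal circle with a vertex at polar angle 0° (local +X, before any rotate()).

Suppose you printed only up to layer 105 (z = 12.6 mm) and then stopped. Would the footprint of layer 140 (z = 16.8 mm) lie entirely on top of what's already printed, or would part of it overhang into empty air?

entirely on top

Compare the two slices. At z = 12.6: the r=3.5 cylinder contributes a regular 32-gon of circumradius 3.5 (area = (32/2)·3.500²·sin(360°/32) = 38.24 mm²); the cube at (12, 2.5) (footprint 17.5×14) is included at this height (area 245.00 mm²); the cube at (2, 5) (footprint 29×16.5) is included at this height (area 478.50 mm²); Taking the first minus the rest: starting from the r=3.5 cylinder (38.24 mm²), the 17.5×14 cube at (12, 2.5) misses the remaining region (no effect); the 29×16.5 cube at (2, 5) misses the remaining region (no effect) — area = 38.24 mm²; the cube at (-4, 13.5) is not intersected at this z (z outside [15, 38]); Taking the first minus the rest: none of the subtracted shapes is present at this height, so that combined region is unchanged — area = 38.24 mm²; (rotated 60° about Z; rotation is an isometry so areas/perimeters/island counts are preserved). At z = 16.8: the r=3.5 cylinder gives a regular 32-gon of circumradius 3.5 (constant along its height) (area = (32/2)·3.500²·sin(360°/32) = 38.24 mm²); the cube at (12, 2.5) does not reach this height (z outside [2.5, 16]); the cube at (2, 5) does not reach this height (z outside [-1, 16]); After the difference (first − rest): none of the subtracted shapes is present at this height, so the r=3.5 cylinder is unchanged — area = 38.24 mm²; the 10.5×23 cube at (-4, 13.5) contributes its full rectangle (area 241.50 mm²); After the difference (first − rest): starting from that combined region (38.24 mm²), the 10.5×23 cube at (-4, 13.5) misses the remaining region (no effect) — area = 38.24 mm²; (rotated 60° about Z; rotation is an isometry so areas/perimeters/island counts are preserved). Checking containment: the cross-section at z = 16.8 is a subset of the cross-section at z = 12.6.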